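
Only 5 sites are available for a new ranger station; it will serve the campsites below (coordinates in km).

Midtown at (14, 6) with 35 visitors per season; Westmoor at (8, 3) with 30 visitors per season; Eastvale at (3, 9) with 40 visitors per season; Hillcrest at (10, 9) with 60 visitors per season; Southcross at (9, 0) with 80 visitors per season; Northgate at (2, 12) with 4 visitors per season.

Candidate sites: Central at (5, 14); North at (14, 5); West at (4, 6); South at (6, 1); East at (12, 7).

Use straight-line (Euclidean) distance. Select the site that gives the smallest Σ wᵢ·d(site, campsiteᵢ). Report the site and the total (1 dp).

East, total 1440.4 km

Total weighted distance at each candidate:
  Central (5, 14): total = 2582.4
  North (14, 5): total = 1653.6
  West (4, 6): total = 1679.1
  South (6, 1): total = 1593.3
  East (12, 7): total = 1440.4
Minimum is at East with total 1440.4 km.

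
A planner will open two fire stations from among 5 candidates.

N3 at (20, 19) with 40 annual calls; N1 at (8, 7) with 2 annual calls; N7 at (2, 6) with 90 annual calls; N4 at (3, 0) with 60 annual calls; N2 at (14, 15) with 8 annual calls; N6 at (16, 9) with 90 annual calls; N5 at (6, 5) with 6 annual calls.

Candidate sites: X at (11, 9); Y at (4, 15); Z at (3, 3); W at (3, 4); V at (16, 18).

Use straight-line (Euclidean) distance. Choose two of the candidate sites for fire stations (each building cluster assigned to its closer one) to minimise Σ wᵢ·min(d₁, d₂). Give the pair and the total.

{W, V}, total 1475.7

Evaluate every pair (each demand assigned to the nearer of the two):
  {W, V}: total = 1475.7
  {Z, V}: total = 1502.8
  {X, W}: total = 1509.2
  {X, Z}: total = 1535.3
  {X, V}: total = 2265.7
  {Y, W}: total = 2419.1
  {Y, Z}: total = 2446.2
  {X, Y}: total = 2639.7
  {Z, W}: total = 2696.8
  {Y, V}: total = 2814.6
Best pair: {W, V} with total 1475.7.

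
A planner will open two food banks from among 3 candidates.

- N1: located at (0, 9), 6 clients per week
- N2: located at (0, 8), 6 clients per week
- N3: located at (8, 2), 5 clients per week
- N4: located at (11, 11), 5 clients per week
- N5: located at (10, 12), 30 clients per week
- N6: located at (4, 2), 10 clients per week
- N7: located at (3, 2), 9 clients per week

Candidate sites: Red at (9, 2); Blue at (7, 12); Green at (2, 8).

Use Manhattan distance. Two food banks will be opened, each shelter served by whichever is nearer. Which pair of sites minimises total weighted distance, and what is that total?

Evaluate every pair (each demand assigned to the nearer of the two):
  {Blue, Green}: total = 343
  {Red, Blue}: total = 350
  {Red, Green}: total = 524
Best pair: {Blue, Green} with total 343.

{Blue, Green}, total 343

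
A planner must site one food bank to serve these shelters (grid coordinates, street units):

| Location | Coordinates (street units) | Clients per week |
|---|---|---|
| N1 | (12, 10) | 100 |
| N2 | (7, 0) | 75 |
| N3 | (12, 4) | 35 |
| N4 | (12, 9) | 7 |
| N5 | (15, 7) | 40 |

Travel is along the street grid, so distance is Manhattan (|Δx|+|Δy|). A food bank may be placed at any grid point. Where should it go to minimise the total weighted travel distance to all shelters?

Manhattan distance separates: Σwᵢ(|x−xᵢ|+|y−yᵢ|) = Σwᵢ|x−xᵢ| + Σwᵢ|y−yᵢ|, so x and y are optimised independently as 1-D weighted medians.
Total weight W = 257; half = 128.5.
x-coordinate, sorted with cumulative weight:
  x=7 (N2, w=75) cum 75
  x=12 (N1, w=100) cum 175  ← median
  x=12 (N3, w=35) cum 210
  x=12 (N4, w=7) cum 217
  x=15 (N5, w=40) cum 257
⇒ x* = 12
y-coordinate, sorted with cumulative weight:
  y=0 (N2, w=75) cum 75
  y=4 (N3, w=35) cum 110
  y=7 (N5, w=40) cum 150  ← median
  y=9 (N4, w=7) cum 157
  y=10 (N1, w=100) cum 257
⇒ y* = 7

(12, 7)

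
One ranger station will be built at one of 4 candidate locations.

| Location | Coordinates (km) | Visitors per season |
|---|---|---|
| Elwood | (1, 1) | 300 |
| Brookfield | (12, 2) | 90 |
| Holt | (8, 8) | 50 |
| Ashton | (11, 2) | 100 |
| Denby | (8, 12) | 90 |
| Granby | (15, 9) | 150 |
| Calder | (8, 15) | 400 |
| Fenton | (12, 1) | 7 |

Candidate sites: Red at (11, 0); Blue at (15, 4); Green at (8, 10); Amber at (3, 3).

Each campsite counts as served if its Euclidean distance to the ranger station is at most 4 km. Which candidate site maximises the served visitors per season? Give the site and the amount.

Coverage radius r = 4 km; a point is covered iff (Δx)²+(Δy)² ≤ 4² = 16.
  Red (11, 0): covers {Brookfield, Ashton, Fenton} → 197
  Blue (15, 4): covers {Brookfield} → 90
  Green (8, 10): covers {Holt, Denby} → 140
  Amber (3, 3): covers {Elwood} → 300
Maximum coverage at Amber: 300 visitors per season.

Amber, covering 300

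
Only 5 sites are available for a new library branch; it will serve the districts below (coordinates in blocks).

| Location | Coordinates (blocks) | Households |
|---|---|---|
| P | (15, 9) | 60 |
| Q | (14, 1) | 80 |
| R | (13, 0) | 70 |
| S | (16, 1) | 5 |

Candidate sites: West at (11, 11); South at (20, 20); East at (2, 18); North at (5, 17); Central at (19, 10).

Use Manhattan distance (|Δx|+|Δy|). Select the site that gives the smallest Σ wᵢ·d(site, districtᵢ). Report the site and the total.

Total weighted distance at each candidate:
  West (11, 11): total = 2385
  South (20, 20): total = 4965
  East (2, 18): total = 5825
  North (5, 17): total = 4965
  Central (19, 10): total = 2600
Minimum is at West with total 2385 blocks.

West, total 2385 blocks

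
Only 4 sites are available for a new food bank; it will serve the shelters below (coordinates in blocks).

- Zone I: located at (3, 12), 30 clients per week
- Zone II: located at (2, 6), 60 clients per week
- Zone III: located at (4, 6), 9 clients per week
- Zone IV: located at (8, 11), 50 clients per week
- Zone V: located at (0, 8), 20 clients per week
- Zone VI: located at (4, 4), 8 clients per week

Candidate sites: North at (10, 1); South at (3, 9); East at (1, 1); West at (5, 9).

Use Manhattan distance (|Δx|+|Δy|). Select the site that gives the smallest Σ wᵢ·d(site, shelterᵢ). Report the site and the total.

Total weighted distance at each candidate:
  North (10, 1): total = 2431
  South (3, 9): total = 844
  East (1, 1): total = 1880
  West (5, 9): total = 964
Minimum is at South with total 844 blocks.

South, total 844 blocks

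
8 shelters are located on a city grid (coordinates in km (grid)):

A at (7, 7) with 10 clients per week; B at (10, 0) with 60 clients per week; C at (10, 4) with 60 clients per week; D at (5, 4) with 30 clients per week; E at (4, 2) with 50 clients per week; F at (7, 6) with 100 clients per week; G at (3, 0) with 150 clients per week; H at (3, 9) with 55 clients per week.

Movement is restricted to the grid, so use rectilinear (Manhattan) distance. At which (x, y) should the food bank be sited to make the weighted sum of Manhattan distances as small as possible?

Manhattan distance separates: Σwᵢ(|x−xᵢ|+|y−yᵢ|) = Σwᵢ|x−xᵢ| + Σwᵢ|y−yᵢ|, so x and y are optimised independently as 1-D weighted medians.
Total weight W = 515; half = 257.5.
x-coordinate, sorted with cumulative weight:
  x=3 (G, w=150) cum 150
  x=3 (H, w=55) cum 205
  x=4 (E, w=50) cum 255
  x=5 (D, w=30) cum 285  ← median
  x=7 (A, w=10) cum 295
  x=7 (F, w=100) cum 395
  x=10 (B, w=60) cum 455
  x=10 (C, w=60) cum 515
⇒ x* = 5
y-coordinate, sorted with cumulative weight:
  y=0 (B, w=60) cum 60
  y=0 (G, w=150) cum 210
  y=2 (E, w=50) cum 260  ← median
  y=4 (C, w=60) cum 320
  y=4 (D, w=30) cum 350
  y=6 (F, w=100) cum 450
  y=7 (A, w=10) cum 460
  y=9 (H, w=55) cum 515
⇒ y* = 2

(5, 2)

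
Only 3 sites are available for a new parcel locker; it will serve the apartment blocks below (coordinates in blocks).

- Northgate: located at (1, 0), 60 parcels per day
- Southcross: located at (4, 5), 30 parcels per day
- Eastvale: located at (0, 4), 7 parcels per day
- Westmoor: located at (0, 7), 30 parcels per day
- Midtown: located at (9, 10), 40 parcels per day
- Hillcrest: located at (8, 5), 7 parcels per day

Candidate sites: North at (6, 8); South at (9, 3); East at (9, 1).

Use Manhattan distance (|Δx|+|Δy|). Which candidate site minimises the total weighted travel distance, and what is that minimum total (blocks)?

Total weighted distance at each candidate:
  North (6, 8): total = 1445
  South (9, 3): total = 1631
  East (9, 1): total = 1739
Minimum is at North with total 1445 blocks.

North, total 1445 blocks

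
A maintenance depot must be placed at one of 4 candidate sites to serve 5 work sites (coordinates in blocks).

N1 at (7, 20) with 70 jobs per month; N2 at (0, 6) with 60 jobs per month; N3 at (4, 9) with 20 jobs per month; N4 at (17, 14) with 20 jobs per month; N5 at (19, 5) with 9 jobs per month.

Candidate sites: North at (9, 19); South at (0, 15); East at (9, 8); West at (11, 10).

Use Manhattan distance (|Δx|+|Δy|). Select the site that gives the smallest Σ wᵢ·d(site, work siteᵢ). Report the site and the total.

Total weighted distance at each candidate:
  North (9, 19): total = 2306
  South (0, 15): total = 2201
  East (9, 8): total = 2157
  West (11, 10): total = 2357
Minimum is at East with total 2157 blocks.

East, total 2157 blocks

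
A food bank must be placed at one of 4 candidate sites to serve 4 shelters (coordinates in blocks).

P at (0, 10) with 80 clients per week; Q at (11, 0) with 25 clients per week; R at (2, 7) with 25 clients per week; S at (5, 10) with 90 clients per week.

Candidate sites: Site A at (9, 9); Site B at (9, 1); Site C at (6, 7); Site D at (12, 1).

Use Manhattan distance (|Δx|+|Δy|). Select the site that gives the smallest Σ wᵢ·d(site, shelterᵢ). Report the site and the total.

Total weighted distance at each candidate:
  Site A (9, 9): total = 1750
  Site B (9, 1): total = 3010
  Site C (6, 7): total = 1480
  Site D (12, 1): total = 3570
Minimum is at Site C with total 1480 blocks.

Site C, total 1480 blocks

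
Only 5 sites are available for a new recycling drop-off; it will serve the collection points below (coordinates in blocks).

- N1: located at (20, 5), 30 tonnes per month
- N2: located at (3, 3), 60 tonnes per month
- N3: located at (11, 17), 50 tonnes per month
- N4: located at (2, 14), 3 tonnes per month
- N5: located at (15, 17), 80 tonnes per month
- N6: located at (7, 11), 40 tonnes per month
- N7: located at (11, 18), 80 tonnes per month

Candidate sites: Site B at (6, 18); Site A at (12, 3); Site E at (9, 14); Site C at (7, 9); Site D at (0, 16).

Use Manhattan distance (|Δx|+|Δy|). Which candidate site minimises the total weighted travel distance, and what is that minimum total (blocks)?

Site E, total 3291 blocks

Total weighted distance at each candidate:
  Site B (6, 18): total = 3734
  Site A (12, 3): total = 4813
  Site E (9, 14): total = 3291
  Site C (7, 9): total = 4140
  Site D (0, 16): total = 5302
Minimum is at Site E with total 3291 blocks.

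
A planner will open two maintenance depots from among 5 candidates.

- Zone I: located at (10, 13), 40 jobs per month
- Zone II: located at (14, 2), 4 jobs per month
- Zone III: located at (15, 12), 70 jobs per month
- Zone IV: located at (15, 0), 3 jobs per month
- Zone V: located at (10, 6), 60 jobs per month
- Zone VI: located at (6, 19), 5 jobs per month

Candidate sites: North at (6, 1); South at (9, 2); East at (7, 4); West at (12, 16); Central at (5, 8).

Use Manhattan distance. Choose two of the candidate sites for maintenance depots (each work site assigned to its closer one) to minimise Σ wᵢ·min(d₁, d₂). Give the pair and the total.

Evaluate every pair (each demand assigned to the nearer of the two):
  {South, West}: total = 1079
  {East, West}: total = 1107
  {West, Central}: total = 1269
  {North, West}: total = 1341
  {South, Central}: total = 1784
  {East, Central}: total = 1812
  {North, Central}: total = 1926
  {South, East}: total = 2024
  {North, South}: total = 2034
  {North, East}: total = 2046
Best pair: {South, West} with total 1079.

{South, West}, total 1079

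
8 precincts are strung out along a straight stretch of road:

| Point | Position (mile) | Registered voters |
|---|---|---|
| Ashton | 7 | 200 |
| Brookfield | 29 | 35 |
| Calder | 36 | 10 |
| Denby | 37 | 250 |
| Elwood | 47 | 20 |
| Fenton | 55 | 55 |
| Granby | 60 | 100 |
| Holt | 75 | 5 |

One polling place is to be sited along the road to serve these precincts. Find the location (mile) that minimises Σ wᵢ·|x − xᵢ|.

x = 37

For a sum of weighted absolute distances on a line, the optimum is the weighted median (not the mean). Total weight W = 675; half-weight = 337.5.
Sort by position and accumulate weight:
  mile 7 (Ashton, w=200) → cum 200
  mile 29 (Brookfield, w=35) → cum 235
  mile 36 (Calder, w=10) → cum 245
  mile 37 (Denby, w=250) → cum 495  ≥ 337.5 → median here
  mile 47 (Elwood, w=20) → cum 515
  mile 55 (Fenton, w=55) → cum 570
  mile 60 (Granby, w=100) → cum 670
  mile 75 (Holt, w=5) → cum 675
Optimal location: mile 37.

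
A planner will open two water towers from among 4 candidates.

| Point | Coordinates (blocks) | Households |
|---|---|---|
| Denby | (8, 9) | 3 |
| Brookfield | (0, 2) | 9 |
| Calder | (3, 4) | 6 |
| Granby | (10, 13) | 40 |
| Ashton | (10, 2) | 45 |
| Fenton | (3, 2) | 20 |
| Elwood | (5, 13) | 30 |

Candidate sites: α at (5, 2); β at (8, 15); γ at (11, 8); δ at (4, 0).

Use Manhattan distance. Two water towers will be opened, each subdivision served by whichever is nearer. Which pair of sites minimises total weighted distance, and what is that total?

{α, β}, total 662

Evaluate every pair (each demand assigned to the nearer of the two):
  {α, β}: total = 662
  {β, δ}: total = 832
  {α, γ}: total = 916
  {γ, δ}: total = 1041
  {β, γ}: total = 1142
  {α, δ}: total = 1334
Best pair: {α, β} with total 662.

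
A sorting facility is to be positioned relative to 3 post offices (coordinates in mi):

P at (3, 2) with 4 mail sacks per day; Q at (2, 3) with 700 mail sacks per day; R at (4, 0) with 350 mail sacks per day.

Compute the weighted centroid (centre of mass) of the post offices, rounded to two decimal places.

The minimiser of Σwᵢ‖p−pᵢ‖² is the weighted centroid p* = (Σwᵢpᵢ)/(Σwᵢ).
Σwᵢ = 1054.
Σwᵢxᵢ = 4·3 + 700·2 + 350·4 = 2812.
Σwᵢyᵢ = 4·2 + 700·3 + 350·0 = 2108.
x* = 2812/1054 = 2.67, y* = 2108/1054 = 2.00.

(2.67, 2.00)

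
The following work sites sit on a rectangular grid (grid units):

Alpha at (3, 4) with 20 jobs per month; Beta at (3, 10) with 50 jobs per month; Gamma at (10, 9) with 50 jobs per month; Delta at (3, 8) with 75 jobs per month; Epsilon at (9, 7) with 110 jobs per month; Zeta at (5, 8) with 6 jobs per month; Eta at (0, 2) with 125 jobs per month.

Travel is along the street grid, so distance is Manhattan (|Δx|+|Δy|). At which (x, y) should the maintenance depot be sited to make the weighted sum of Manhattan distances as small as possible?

(3, 7)

Manhattan distance separates: Σwᵢ(|x−xᵢ|+|y−yᵢ|) = Σwᵢ|x−xᵢ| + Σwᵢ|y−yᵢ|, so x and y are optimised independently as 1-D weighted medians.
Total weight W = 436; half = 218.
x-coordinate, sorted with cumulative weight:
  x=0 (Eta, w=125) cum 125
  x=3 (Alpha, w=20) cum 145
  x=3 (Beta, w=50) cum 195
  x=3 (Delta, w=75) cum 270  ← median
  x=5 (Zeta, w=6) cum 276
  x=9 (Epsilon, w=110) cum 386
  x=10 (Gamma, w=50) cum 436
⇒ x* = 3
y-coordinate, sorted with cumulative weight:
  y=2 (Eta, w=125) cum 125
  y=4 (Alpha, w=20) cum 145
  y=7 (Epsilon, w=110) cum 255  ← median
  y=8 (Delta, w=75) cum 330
  y=8 (Zeta, w=6) cum 336
  y=9 (Gamma, w=50) cum 386
  y=10 (Beta, w=50) cum 436
⇒ y* = 7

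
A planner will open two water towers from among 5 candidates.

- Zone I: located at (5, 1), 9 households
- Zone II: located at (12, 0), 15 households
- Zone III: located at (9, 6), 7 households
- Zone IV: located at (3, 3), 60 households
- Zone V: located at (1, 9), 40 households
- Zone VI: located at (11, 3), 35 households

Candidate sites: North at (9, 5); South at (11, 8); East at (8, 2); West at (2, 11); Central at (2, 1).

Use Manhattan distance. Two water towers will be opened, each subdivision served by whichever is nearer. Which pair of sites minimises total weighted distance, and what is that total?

{East, West}, total 781

Evaluate every pair (each demand assigned to the nearer of the two):
  {East, West}: total = 781
  {East, Central}: total = 832
  {North, Central}: total = 834
  {South, Central}: total = 905
  {North, West}: total = 939
  {West, Central}: total = 961
  {South, East}: total = 1094
  {North, East}: total = 1113
  {South, West}: total = 1115
  {North, South}: total = 1259
Best pair: {East, West} with total 781.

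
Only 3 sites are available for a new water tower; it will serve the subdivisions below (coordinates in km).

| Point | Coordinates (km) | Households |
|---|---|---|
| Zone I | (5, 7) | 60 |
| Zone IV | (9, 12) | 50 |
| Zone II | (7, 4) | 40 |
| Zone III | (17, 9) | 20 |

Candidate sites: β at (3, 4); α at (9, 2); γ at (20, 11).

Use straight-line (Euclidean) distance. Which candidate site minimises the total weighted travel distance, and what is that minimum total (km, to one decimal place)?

β, total 1173.7 km

Total weighted distance at each candidate:
  β (3, 4): total = 1173.7
  α (9, 2): total = 1209.9
  γ (20, 11): total = 2146.4
Minimum is at β with total 1173.7 km.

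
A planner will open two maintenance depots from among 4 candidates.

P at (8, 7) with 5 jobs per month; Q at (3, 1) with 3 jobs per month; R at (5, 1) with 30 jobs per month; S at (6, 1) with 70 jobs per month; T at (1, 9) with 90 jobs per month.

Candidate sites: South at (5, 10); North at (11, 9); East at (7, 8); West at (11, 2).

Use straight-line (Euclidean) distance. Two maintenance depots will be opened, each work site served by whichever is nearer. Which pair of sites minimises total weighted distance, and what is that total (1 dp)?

{South, West}, total 955.9

Evaluate every pair (each demand assigned to the nearer of the two):
  {South, West}: total = 955.9
  {South, East}: total = 1115.7
  {East, West}: total = 1118.1
  {North, East}: total = 1292.1
  {South, North}: total = 1320.6
  {North, West}: total = 1481.6
Best pair: {South, West} with total 955.9.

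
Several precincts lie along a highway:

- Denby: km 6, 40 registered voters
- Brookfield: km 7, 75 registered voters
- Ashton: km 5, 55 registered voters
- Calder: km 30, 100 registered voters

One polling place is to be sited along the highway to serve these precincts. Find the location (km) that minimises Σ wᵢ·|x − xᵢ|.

x = 7

For a sum of weighted absolute distances on a line, the optimum is the weighted median (not the mean). Total weight W = 270; half-weight = 135.
Sort by position and accumulate weight:
  km 5 (Ashton, w=55) → cum 55
  km 6 (Denby, w=40) → cum 95
  km 7 (Brookfield, w=75) → cum 170  ≥ 135 → median here
  km 30 (Calder, w=100) → cum 270
Optimal location: km 7.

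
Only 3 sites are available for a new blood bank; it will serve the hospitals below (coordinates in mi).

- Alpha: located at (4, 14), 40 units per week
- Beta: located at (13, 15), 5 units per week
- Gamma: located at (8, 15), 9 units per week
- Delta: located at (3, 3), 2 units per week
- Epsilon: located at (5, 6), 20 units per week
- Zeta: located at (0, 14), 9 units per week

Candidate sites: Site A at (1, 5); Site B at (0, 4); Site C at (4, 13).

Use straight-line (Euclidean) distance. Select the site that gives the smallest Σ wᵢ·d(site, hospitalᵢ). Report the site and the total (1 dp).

Site C, total 325.0 mi

Total weighted distance at each candidate:
  Site A (1, 5): total = 737.1
  Site B (0, 4): total = 842.4
  Site C (4, 13): total = 325.0
Minimum is at Site C with total 325.0 mi.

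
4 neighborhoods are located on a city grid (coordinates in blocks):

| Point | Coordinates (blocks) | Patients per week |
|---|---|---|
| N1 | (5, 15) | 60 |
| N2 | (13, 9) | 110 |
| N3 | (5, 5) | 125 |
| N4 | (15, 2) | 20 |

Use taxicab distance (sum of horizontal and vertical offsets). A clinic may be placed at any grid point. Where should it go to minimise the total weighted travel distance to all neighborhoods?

(5, 9)

Manhattan distance separates: Σwᵢ(|x−xᵢ|+|y−yᵢ|) = Σwᵢ|x−xᵢ| + Σwᵢ|y−yᵢ|, so x and y are optimised independently as 1-D weighted medians.
Total weight W = 315; half = 157.5.
x-coordinate, sorted with cumulative weight:
  x=5 (N1, w=60) cum 60
  x=5 (N3, w=125) cum 185  ← median
  x=13 (N2, w=110) cum 295
  x=15 (N4, w=20) cum 315
⇒ x* = 5
y-coordinate, sorted with cumulative weight:
  y=2 (N4, w=20) cum 20
  y=5 (N3, w=125) cum 145
  y=9 (N2, w=110) cum 255  ← median
  y=15 (N1, w=60) cum 315
⇒ y* = 9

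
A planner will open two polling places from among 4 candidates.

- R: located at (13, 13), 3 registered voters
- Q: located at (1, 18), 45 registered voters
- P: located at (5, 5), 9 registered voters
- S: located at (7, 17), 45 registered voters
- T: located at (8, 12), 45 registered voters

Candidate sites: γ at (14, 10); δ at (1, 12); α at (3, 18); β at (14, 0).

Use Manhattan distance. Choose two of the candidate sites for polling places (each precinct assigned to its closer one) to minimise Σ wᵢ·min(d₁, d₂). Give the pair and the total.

Evaluate every pair (each demand assigned to the nearer of the two):
  {δ, α}: total = 768
  {γ, α}: total = 813
  {α, β}: total = 978
  {γ, δ}: total = 1191
  {δ, β}: total = 1218
  {γ, β}: total = 2073
Best pair: {δ, α} with total 768.

{δ, α}, total 768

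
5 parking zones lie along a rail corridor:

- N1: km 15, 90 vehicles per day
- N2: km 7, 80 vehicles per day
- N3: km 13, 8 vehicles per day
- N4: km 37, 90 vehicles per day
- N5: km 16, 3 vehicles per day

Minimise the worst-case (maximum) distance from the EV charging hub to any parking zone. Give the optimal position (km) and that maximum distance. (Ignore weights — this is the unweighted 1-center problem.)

The 1-center on a line is the midpoint of the two extreme points: leftmost at 7, rightmost at 37.
Optimal location = (7 + 37)/2 = 22; maximum distance = (37 − 7)/2 = 15.

location 22, max distance 15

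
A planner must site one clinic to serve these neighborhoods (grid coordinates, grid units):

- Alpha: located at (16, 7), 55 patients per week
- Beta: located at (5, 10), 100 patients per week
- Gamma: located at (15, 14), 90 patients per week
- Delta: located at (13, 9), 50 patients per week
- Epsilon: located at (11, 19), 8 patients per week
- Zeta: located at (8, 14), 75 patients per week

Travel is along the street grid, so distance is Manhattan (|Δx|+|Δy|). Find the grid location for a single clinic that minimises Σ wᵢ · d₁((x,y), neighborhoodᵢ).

(13, 10)

Manhattan distance separates: Σwᵢ(|x−xᵢ|+|y−yᵢ|) = Σwᵢ|x−xᵢ| + Σwᵢ|y−yᵢ|, so x and y are optimised independently as 1-D weighted medians.
Total weight W = 378; half = 189.
x-coordinate, sorted with cumulative weight:
  x=5 (Beta, w=100) cum 100
  x=8 (Zeta, w=75) cum 175
  x=11 (Epsilon, w=8) cum 183
  x=13 (Delta, w=50) cum 233  ← median
  x=15 (Gamma, w=90) cum 323
  x=16 (Alpha, w=55) cum 378
⇒ x* = 13
y-coordinate, sorted with cumulative weight:
  y=7 (Alpha, w=55) cum 55
  y=9 (Delta, w=50) cum 105
  y=10 (Beta, w=100) cum 205  ← median
  y=14 (Gamma, w=90) cum 295
  y=14 (Zeta, w=75) cum 370
  y=19 (Epsilon, w=8) cum 378
⇒ y* = 10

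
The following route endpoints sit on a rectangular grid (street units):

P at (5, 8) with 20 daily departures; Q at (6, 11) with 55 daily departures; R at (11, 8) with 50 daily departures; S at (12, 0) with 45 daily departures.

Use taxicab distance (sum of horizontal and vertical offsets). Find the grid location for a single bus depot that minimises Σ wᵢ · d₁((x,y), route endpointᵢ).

Manhattan distance separates: Σwᵢ(|x−xᵢ|+|y−yᵢ|) = Σwᵢ|x−xᵢ| + Σwᵢ|y−yᵢ|, so x and y are optimised independently as 1-D weighted medians.
Total weight W = 170; half = 85.
x-coordinate, sorted with cumulative weight:
  x=5 (P, w=20) cum 20
  x=6 (Q, w=55) cum 75
  x=11 (R, w=50) cum 125  ← median
  x=12 (S, w=45) cum 170
⇒ x* = 11
y-coordinate, sorted with cumulative weight:
  y=0 (S, w=45) cum 45
  y=8 (P, w=20) cum 65
  y=8 (R, w=50) cum 115  ← median
  y=11 (Q, w=55) cum 170
⇒ y* = 8

(11, 8)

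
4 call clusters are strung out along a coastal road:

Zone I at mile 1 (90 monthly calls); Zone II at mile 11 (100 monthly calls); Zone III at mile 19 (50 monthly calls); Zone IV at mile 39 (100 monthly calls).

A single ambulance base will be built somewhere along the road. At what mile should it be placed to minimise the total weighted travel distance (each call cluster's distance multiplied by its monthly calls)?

x = 11

For a sum of weighted absolute distances on a line, the optimum is the weighted median (not the mean). Total weight W = 340; half-weight = 170.
Sort by position and accumulate weight:
  mile 1 (Zone I, w=90) → cum 90
  mile 11 (Zone II, w=100) → cum 190  ≥ 170 → median here
  mile 19 (Zone III, w=50) → cum 240
  mile 39 (Zone IV, w=100) → cum 340
Optimal location: mile 11.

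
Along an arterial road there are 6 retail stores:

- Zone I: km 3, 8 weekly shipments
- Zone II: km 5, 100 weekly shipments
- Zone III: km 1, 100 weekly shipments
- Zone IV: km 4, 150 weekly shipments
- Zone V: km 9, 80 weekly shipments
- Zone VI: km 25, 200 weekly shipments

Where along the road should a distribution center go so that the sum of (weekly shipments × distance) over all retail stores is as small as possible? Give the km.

x = 5

For a sum of weighted absolute distances on a line, the optimum is the weighted median (not the mean). Total weight W = 638; half-weight = 319.
Sort by position and accumulate weight:
  km 1 (Zone III, w=100) → cum 100
  km 3 (Zone I, w=8) → cum 108
  km 4 (Zone IV, w=150) → cum 258
  km 5 (Zone II, w=100) → cum 358  ≥ 319 → median here
  km 9 (Zone V, w=80) → cum 438
  km 25 (Zone VI, w=200) → cum 638
Optimal location: km 5.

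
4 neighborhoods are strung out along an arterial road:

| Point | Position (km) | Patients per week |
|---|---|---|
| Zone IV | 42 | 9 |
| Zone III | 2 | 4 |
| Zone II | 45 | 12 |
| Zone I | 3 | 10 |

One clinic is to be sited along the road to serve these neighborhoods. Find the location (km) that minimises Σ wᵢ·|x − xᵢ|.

x = 42

For a sum of weighted absolute distances on a line, the optimum is the weighted median (not the mean). Total weight W = 35; half-weight = 17.5.
Sort by position and accumulate weight:
  km 2 (Zone III, w=4) → cum 4
  km 3 (Zone I, w=10) → cum 14
  km 42 (Zone IV, w=9) → cum 23  ≥ 17.5 → median here
  km 45 (Zone II, w=12) → cum 35
Optimal location: km 42.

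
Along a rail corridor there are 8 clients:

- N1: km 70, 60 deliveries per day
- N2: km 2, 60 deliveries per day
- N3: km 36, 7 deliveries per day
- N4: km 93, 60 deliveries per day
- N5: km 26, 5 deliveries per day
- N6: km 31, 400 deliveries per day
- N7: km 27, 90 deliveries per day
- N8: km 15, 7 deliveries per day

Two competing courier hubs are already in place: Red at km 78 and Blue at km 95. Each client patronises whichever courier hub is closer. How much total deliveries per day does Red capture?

The indifferent point is the midpoint (78+95)/2 = 86.5; clients left of it (closer to Red at 78) go to Red, those right go to Blue.
  N2 at 2 (w=60) → Red
  N8 at 15 (w=7) → Red
  N5 at 26 (w=5) → Red
  N7 at 27 (w=90) → Red
  N6 at 31 (w=400) → Red
  N3 at 36 (w=7) → Red
  N1 at 70 (w=60) → Red
  N4 at 93 (w=60) → Blue
Red captures 629; Blue captures 60.

629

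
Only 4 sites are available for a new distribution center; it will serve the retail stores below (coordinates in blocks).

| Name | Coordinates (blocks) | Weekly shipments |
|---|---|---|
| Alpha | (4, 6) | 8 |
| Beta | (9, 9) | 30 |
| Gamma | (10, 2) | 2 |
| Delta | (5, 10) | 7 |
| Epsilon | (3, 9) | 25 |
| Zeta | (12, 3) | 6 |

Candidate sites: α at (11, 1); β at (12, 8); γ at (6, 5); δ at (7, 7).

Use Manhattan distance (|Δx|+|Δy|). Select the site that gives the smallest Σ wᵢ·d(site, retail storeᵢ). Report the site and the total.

Total weighted distance at each candidate:
  α (11, 1): total = 923
  β (12, 8): total = 559
  γ (6, 5): total = 513
  δ (7, 7): total = 407
Minimum is at δ with total 407 blocks.

δ, total 407 blocks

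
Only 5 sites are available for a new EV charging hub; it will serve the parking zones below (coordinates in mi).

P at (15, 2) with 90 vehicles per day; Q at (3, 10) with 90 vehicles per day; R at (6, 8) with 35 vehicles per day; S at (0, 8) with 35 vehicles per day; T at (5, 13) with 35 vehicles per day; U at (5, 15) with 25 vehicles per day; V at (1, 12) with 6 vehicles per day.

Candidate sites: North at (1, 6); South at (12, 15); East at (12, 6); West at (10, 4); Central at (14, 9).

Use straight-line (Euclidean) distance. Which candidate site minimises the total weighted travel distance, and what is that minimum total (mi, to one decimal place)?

North, total 2544.1 mi

Total weighted distance at each candidate:
  North (1, 6): total = 2544.1
  South (12, 15): total = 3434.5
  East (12, 6): total = 2690.3
  West (10, 4): total = 2624.0
  Central (14, 9): total = 3099.1
Minimum is at North with total 2544.1 mi.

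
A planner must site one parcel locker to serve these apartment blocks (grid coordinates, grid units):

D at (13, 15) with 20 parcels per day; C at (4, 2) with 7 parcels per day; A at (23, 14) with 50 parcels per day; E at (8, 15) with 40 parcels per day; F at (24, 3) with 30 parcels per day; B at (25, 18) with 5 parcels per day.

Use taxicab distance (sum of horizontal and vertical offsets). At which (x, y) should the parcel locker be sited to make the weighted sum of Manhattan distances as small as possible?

Manhattan distance separates: Σwᵢ(|x−xᵢ|+|y−yᵢ|) = Σwᵢ|x−xᵢ| + Σwᵢ|y−yᵢ|, so x and y are optimised independently as 1-D weighted medians.
Total weight W = 152; half = 76.
x-coordinate, sorted with cumulative weight:
  x=4 (C, w=7) cum 7
  x=8 (E, w=40) cum 47
  x=13 (D, w=20) cum 67
  x=23 (A, w=50) cum 117  ← median
  x=24 (F, w=30) cum 147
  x=25 (B, w=5) cum 152
⇒ x* = 23
y-coordinate, sorted with cumulative weight:
  y=2 (C, w=7) cum 7
  y=3 (F, w=30) cum 37
  y=14 (A, w=50) cum 87  ← median
  y=15 (D, w=20) cum 107
  y=15 (E, w=40) cum 147
  y=18 (B, w=5) cum 152
⇒ y* = 14

(23, 14)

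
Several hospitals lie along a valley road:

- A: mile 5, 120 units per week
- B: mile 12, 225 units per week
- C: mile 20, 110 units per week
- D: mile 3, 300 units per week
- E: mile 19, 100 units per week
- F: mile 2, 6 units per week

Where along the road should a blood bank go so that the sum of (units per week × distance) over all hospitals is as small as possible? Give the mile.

x = 12

For a sum of weighted absolute distances on a line, the optimum is the weighted median (not the mean). Total weight W = 861; half-weight = 430.5.
Sort by position and accumulate weight:
  mile 2 (F, w=6) → cum 6
  mile 3 (D, w=300) → cum 306
  mile 5 (A, w=120) → cum 426
  mile 12 (B, w=225) → cum 651  ≥ 430.5 → median here
  mile 19 (E, w=100) → cum 751
  mile 20 (C, w=110) → cum 861
Optimal location: mile 12.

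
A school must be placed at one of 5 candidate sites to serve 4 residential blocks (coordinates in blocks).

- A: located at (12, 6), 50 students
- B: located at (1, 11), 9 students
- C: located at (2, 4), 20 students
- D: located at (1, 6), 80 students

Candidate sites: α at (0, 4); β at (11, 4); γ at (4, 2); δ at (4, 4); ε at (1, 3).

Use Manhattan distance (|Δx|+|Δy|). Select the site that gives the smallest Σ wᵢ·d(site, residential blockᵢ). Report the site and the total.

Total weighted distance at each candidate:
  α (0, 4): total = 1052
  β (11, 4): total = 1443
  γ (4, 2): total = 1348
  δ (4, 4): total = 1030
  ε (1, 3): total = 1052
Minimum is at δ with total 1030 blocks.

δ, total 1030 blocks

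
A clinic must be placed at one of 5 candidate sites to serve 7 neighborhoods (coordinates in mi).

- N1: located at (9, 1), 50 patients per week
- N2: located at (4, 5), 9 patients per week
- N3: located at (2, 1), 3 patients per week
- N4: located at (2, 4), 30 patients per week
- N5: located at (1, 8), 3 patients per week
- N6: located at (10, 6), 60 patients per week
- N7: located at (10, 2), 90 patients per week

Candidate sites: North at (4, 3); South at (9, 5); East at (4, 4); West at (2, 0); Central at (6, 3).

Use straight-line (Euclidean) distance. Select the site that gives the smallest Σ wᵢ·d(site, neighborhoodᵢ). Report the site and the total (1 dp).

Total weighted distance at each candidate:
  North (4, 3): total = 1330.3
  South (9, 5): total = 876.4
  East (4, 4): total = 1335.0
  West (2, 0): total = 1891.4
  Central (6, 3): total = 1035.1
Minimum is at South with total 876.4 mi.

South, total 876.4 mi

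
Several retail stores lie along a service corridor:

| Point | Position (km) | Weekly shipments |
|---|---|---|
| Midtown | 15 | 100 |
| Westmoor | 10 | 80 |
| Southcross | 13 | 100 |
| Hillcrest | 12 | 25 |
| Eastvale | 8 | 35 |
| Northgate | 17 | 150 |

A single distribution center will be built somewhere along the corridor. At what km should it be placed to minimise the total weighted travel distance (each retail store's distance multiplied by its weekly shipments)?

x = 15

For a sum of weighted absolute distances on a line, the optimum is the weighted median (not the mean). Total weight W = 490; half-weight = 245.
Sort by position and accumulate weight:
  km 8 (Eastvale, w=35) → cum 35
  km 10 (Westmoor, w=80) → cum 115
  km 12 (Hillcrest, w=25) → cum 140
  km 13 (Southcross, w=100) → cum 240
  km 15 (Midtown, w=100) → cum 340  ≥ 245 → median here
  km 17 (Northgate, w=150) → cum 490
Optimal location: km 15.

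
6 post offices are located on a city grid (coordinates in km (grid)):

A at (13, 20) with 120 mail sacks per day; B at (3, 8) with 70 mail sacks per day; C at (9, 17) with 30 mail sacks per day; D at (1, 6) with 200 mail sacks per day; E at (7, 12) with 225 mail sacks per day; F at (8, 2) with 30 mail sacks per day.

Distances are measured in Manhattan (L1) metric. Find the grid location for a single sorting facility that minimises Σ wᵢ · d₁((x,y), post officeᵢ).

(7, 12)

Manhattan distance separates: Σwᵢ(|x−xᵢ|+|y−yᵢ|) = Σwᵢ|x−xᵢ| + Σwᵢ|y−yᵢ|, so x and y are optimised independently as 1-D weighted medians.
Total weight W = 675; half = 337.5.
x-coordinate, sorted with cumulative weight:
  x=1 (D, w=200) cum 200
  x=3 (B, w=70) cum 270
  x=7 (E, w=225) cum 495  ← median
  x=8 (F, w=30) cum 525
  x=9 (C, w=30) cum 555
  x=13 (A, w=120) cum 675
⇒ x* = 7
y-coordinate, sorted with cumulative weight:
  y=2 (F, w=30) cum 30
  y=6 (D, w=200) cum 230
  y=8 (B, w=70) cum 300
  y=12 (E, w=225) cum 525  ← median
  y=17 (C, w=30) cum 555
  y=20 (A, w=120) cum 675
⇒ y* = 12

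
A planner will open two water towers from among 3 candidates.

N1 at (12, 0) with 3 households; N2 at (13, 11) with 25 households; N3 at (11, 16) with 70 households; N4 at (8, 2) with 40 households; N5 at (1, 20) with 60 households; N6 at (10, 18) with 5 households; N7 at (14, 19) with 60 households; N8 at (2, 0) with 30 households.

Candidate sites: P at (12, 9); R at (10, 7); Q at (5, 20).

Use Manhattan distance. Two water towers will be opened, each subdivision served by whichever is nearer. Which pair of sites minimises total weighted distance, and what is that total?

{R, Q}, total 2507

Evaluate every pair (each demand assigned to the nearer of the two):
  {R, Q}: total = 2507
  {P, Q}: total = 2547
  {P, R}: total = 3487
Best pair: {R, Q} with total 2507.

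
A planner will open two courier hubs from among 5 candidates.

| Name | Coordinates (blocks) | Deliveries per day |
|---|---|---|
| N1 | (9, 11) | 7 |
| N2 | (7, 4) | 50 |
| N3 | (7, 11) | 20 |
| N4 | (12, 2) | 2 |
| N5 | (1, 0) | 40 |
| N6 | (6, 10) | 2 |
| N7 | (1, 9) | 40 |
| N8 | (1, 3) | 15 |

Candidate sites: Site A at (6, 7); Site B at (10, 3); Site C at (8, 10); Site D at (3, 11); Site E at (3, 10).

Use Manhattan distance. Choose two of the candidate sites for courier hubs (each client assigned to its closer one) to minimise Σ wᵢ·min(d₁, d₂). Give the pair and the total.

{Site B, Site E}, total 1096

Evaluate every pair (each demand assigned to the nearer of the two):
  {Site B, Site E}: total = 1096
  {Site B, Site D}: total = 1111
  {Site A, Site E}: total = 1112
  {Site A, Site D}: total = 1125
  {Site C, Site E}: total = 1167
  {Site A, Site C}: total = 1175
  {Site B, Site C}: total = 1199
  {Site A, Site B}: total = 1256
  {Site C, Site D}: total = 1262
  {Site D, Site E}: total = 1397
Best pair: {Site B, Site E} with total 1096.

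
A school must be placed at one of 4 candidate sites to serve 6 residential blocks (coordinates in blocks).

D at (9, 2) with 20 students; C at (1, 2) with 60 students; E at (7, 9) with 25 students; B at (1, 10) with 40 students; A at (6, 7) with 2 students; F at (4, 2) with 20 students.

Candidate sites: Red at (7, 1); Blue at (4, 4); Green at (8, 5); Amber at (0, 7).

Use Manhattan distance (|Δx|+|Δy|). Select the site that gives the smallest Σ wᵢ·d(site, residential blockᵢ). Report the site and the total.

Total weighted distance at each candidate:
  Red (7, 1): total = 1374
  Blue (4, 4): total = 1050
  Green (8, 5): total = 1433
  Amber (0, 7): total = 1217
Minimum is at Blue with total 1050 blocks.

Blue, total 1050 blocks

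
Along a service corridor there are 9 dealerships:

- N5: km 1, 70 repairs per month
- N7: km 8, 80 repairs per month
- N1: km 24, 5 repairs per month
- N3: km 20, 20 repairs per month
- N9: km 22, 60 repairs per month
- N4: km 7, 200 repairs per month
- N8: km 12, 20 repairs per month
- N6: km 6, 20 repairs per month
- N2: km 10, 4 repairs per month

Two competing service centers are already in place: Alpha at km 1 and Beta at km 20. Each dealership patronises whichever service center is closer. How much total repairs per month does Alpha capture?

The indifferent point is the midpoint (1+20)/2 = 10.5; dealerships left of it (closer to Alpha at 1) go to Alpha, those right go to Beta.
  N5 at 1 (w=70) → Alpha
  N6 at 6 (w=20) → Alpha
  N4 at 7 (w=200) → Alpha
  N7 at 8 (w=80) → Alpha
  N2 at 10 (w=4) → Alpha
  N8 at 12 (w=20) → Beta
  N3 at 20 (w=20) → Beta
  N9 at 22 (w=60) → Beta
  N1 at 24 (w=5) → Beta
Alpha captures 374; Beta captures 105.

374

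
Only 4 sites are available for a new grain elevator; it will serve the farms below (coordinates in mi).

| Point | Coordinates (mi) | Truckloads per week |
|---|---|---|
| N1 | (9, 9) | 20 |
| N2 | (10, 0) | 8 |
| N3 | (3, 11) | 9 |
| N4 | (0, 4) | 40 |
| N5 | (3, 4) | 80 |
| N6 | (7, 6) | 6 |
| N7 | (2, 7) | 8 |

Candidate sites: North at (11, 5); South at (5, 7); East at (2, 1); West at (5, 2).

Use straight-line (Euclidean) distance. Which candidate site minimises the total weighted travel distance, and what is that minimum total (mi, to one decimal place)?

Total weighted distance at each candidate:
  North (11, 5): total = 1405.5
  South (5, 7): total = 757.6
  East (2, 1): total = 855.2
  West (5, 2): total = 802.5
Minimum is at South with total 757.6 mi.

South, total 757.6 mi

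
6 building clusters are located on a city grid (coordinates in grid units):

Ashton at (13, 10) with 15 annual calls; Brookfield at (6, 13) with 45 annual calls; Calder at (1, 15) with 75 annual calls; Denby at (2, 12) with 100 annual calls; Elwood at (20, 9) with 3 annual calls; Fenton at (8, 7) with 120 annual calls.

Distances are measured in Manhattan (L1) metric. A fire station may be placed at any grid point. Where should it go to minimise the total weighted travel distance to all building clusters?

Manhattan distance separates: Σwᵢ(|x−xᵢ|+|y−yᵢ|) = Σwᵢ|x−xᵢ| + Σwᵢ|y−yᵢ|, so x and y are optimised independently as 1-D weighted medians.
Total weight W = 358; half = 179.
x-coordinate, sorted with cumulative weight:
  x=1 (Calder, w=75) cum 75
  x=2 (Denby, w=100) cum 175
  x=6 (Brookfield, w=45) cum 220  ← median
  x=8 (Fenton, w=120) cum 340
  x=13 (Ashton, w=15) cum 355
  x=20 (Elwood, w=3) cum 358
⇒ x* = 6
y-coordinate, sorted with cumulative weight:
  y=7 (Fenton, w=120) cum 120
  y=9 (Elwood, w=3) cum 123
  y=10 (Ashton, w=15) cum 138
  y=12 (Denby, w=100) cum 238  ← median
  y=13 (Brookfield, w=45) cum 283
  y=15 (Calder, w=75) cum 358
⇒ y* = 12

(6, 12)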